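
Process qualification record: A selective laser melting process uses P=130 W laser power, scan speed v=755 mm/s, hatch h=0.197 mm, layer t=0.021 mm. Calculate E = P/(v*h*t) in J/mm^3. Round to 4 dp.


E = 130 / (755*0.197*0.021) = 41.6208 J/mm^3


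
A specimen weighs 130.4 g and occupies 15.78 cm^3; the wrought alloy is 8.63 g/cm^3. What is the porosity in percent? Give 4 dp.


rho_part = 130.4 / 15.78 = 8.26362484 g/cm^3
Porosity = (1 - 8.26362484/8.63)*100 = 4.2454 %


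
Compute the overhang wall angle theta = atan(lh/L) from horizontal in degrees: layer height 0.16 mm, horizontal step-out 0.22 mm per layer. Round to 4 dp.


angle = atan(0.16/0.22) = 36.0274 degrees


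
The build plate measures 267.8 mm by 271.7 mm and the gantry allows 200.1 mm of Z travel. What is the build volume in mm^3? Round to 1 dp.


V = 267.8 * 271.7 * 200.1 = 14559528.1 mm^3


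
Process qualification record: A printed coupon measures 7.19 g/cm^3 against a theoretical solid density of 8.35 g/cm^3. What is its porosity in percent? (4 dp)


Porosity = (1-7.19/8.35)*100 = 13.8922 %


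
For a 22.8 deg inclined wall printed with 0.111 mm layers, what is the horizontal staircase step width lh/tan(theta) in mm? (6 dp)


step = 0.111 / tan(22.8) = 0.264059 mm


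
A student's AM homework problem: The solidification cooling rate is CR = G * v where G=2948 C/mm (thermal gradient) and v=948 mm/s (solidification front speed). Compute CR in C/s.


CR = 2948 * 948 = 2794704 C/s


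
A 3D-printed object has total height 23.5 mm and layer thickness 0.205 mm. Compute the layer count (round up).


Layers = ceil(23.5/0.205) = 115


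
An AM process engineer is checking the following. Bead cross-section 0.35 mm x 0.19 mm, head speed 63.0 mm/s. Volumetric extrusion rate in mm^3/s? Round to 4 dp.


Rate = 0.35 * 0.19 * 63.0 = 4.1895 mm^3/s


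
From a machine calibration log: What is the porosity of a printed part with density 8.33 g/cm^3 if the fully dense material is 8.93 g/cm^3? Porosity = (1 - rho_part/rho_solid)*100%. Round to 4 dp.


Porosity = (1-8.33/8.93)*100 = 6.7189 %


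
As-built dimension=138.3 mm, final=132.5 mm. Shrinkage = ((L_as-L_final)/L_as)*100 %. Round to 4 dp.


Shrinkage = ((138.3-132.5)/138.3)*100 = 4.1938 %


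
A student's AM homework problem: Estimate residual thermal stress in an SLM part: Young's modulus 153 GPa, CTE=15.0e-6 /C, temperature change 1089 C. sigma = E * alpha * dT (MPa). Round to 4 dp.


sigma = 153*1000 * 15.0e-6 * 1089 = 2499.255 MPa


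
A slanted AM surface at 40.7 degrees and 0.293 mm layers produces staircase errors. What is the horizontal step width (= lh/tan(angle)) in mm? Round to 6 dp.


step = 0.293 / tan(40.7) = 0.340644 mm


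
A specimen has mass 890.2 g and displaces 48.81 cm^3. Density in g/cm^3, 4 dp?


rho = 890.2 / 48.81 = 18.2381 g/cm^3


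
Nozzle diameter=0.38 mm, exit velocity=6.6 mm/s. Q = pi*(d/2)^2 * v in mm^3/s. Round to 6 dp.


A = pi*(0.38/2)^2 = 0.11341149 mm^2
Q = 0.11341149 * 6.6 = 0.748516 mm^3/s


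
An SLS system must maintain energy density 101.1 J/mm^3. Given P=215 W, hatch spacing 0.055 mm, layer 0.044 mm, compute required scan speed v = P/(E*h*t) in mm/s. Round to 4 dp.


v = 215 / (101.1*0.055*0.044) = 878.7634 mm/s


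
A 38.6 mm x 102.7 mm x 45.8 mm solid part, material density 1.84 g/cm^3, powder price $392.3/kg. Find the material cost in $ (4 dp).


V = 38.6 * 102.7 * 45.8 = 181561.276 mm^3 = 181.561276 cm^3
Mass = 181.561276 * 1.84 / 1000 = 0.33407275 kg
Cost = 0.33407275 * 392.3 = 131.0567 $


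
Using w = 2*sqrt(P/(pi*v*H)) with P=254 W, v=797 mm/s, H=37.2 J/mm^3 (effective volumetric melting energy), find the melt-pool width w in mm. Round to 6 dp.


w = 2*sqrt(254/(pi*797*37.2)) = 0.104441 mm


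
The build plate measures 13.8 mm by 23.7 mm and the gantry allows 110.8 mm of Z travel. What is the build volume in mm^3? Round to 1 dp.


V = 13.8 * 23.7 * 110.8 = 36238.2 mm^3


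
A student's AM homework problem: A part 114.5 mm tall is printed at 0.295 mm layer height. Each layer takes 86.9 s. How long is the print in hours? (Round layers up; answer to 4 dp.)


Layers = ceil(114.5/0.295) = 389
t = 389 * 86.9 / 3600 = 9.39 hrs


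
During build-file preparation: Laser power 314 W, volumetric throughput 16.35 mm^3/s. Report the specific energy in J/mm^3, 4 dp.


SE = 314 / 16.35 = 19.2049 J/mm^3


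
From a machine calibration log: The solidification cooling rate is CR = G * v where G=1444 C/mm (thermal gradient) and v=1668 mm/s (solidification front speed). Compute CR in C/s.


CR = 1444 * 1668 = 2408592 C/s


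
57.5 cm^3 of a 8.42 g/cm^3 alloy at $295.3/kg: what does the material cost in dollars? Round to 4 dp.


Mass = 57.5*8.42/1000 = 0.48415 kg
Cost = 0.48415 * 295.3 = 142.9695 $


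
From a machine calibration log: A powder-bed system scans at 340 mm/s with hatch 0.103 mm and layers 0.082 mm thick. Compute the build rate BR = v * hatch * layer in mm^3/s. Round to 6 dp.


Rate = 340 * 0.103 * 0.082 = 2.87164 mm^3/s


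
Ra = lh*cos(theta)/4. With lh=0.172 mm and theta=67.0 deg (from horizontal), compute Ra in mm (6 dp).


Ra = 0.172 * cos(67.0) / 4 = 0.016801 mm


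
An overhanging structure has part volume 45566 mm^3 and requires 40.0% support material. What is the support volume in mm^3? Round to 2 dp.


V_support = 45566 * 0.4 = 18226.4 mm^3


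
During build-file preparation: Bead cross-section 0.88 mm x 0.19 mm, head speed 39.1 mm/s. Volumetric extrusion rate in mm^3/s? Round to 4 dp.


Rate = 0.88 * 0.19 * 39.1 = 6.5375 mm^3/s


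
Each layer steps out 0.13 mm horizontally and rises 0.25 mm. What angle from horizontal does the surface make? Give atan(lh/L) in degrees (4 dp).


angle = atan(0.25/0.13) = 62.5256 degrees


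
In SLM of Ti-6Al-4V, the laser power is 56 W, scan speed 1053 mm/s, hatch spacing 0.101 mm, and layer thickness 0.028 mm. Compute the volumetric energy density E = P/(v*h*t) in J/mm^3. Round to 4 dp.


E = 56 / (1053*0.101*0.028) = 18.8053 J/mm^3


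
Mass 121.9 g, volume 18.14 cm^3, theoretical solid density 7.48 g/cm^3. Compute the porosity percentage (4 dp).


rho_part = 121.9 / 18.14 = 6.7199559 g/cm^3
Porosity = (1 - 6.7199559/7.48)*100 = 10.161 %


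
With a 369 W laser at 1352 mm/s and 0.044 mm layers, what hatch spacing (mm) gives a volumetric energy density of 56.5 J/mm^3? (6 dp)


h = 369 / (56.5*1352*0.044) = 0.109786 mm


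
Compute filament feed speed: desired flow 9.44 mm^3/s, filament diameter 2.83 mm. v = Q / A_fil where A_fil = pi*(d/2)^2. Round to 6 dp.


A = pi*(2.83/2)^2 = 6.290175
v = 9.44 / 6.290175 = 1.500753 mm/s


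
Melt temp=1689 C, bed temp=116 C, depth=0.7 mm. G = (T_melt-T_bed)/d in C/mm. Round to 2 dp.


G = (1689-116)/0.7 = 2247.14 C/mm


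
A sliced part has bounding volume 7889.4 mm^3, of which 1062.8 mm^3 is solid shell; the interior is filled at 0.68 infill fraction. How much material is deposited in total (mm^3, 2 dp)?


V_infill = (7889.4 - 1062.8) * 0.68 = 4642.09
V_total = 1062.8 + 4642.09 = 5704.89 mm^3


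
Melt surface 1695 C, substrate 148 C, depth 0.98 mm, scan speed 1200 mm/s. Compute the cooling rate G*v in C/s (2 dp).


G = (1695-148)/0.98 = 1578.57142857 C/mm
CR = 1578.57142857 * 1200 = 1894285.71 C/s


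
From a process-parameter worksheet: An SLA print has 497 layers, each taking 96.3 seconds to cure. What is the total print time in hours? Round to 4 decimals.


t = 497 * 96.3 / 3600 = 13.2948 hrs


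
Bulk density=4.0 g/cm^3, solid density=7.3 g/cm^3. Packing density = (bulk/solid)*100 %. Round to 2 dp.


Packing = (4.0/7.3)*100 = 54.79 %


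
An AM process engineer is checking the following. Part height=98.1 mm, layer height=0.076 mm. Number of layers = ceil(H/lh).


Layers = ceil(98.1/0.076) = 1291


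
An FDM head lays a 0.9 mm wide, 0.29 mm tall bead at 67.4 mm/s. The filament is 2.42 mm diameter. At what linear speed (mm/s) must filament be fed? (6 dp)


Q = 0.9 * 0.29 * 67.4 = 17.5914 mm^3/s
A_fil = pi*(2.42/2)^2 = 4.5996058 mm^2
v_feed = 17.5914 / 4.5996058 = 3.824545 mm/s


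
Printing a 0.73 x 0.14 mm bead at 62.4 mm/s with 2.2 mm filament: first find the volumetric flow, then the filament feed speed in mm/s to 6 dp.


Q = 0.73 * 0.14 * 62.4 = 6.37728 mm^3/s
A_fil = pi*(2.2/2)^2 = 3.80132711 mm^2
v_feed = 6.37728 / 3.80132711 = 1.677646 mm/s


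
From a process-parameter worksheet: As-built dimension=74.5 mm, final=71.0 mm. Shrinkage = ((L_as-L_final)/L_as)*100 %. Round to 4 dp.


Shrinkage = ((74.5-71.0)/74.5)*100 = 4.698 %


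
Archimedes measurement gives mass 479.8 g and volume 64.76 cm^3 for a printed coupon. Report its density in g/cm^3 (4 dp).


rho = 479.8 / 64.76 = 7.4089 g/cm^3


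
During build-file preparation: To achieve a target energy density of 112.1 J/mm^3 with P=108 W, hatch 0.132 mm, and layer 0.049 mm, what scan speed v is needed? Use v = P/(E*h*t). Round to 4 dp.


v = 108 / (112.1*0.132*0.049) = 148.9526 mm/s


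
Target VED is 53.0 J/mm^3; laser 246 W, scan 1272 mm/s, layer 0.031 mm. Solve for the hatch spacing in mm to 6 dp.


h = 246 / (53.0*1272*0.031) = 0.117709 mm


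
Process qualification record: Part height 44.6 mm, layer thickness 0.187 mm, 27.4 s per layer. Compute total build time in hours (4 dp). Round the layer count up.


Layers = ceil(44.6/0.187) = 239
t = 239 * 27.4 / 3600 = 1.8191 hrs


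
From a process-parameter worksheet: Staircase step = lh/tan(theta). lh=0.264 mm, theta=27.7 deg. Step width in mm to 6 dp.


step = 0.264 / tan(27.7) = 0.502846 mm


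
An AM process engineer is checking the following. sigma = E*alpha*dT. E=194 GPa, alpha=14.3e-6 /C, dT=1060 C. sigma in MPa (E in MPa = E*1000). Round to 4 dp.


sigma = 194*1000 * 14.3e-6 * 1060 = 2940.652 MPa


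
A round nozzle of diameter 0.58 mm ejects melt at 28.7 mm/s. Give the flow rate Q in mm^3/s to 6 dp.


A = pi*(0.58/2)^2 = 0.26420794 mm^2
Q = 0.26420794 * 28.7 = 7.582768 mm^3/s


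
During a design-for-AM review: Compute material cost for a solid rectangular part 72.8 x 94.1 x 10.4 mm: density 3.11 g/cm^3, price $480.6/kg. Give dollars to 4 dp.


V = 72.8 * 94.1 * 10.4 = 71244.992 mm^3 = 71.244992 cm^3
Mass = 71.244992 * 3.11 / 1000 = 0.22157193 kg
Cost = 0.22157193 * 480.6 = 106.4875 $


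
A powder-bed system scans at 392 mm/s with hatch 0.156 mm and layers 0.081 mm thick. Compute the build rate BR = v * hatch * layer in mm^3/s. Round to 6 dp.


Rate = 392 * 0.156 * 0.081 = 4.953312 mm^3/s


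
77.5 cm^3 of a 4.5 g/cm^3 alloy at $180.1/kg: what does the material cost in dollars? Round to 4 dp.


Mass = 77.5*4.5/1000 = 0.34875 kg
Cost = 0.34875 * 180.1 = 62.8099 $


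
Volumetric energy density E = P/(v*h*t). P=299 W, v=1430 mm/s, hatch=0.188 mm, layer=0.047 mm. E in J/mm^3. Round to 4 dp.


E = 299 / (1430*0.188*0.047) = 23.6635 J/mm^3


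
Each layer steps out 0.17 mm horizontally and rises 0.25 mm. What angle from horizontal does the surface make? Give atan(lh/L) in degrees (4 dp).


angle = atan(0.25/0.17) = 55.7843 degrees


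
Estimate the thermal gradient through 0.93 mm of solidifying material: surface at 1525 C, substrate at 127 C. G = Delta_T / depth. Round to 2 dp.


G = (1525-127)/0.93 = 1503.23 C/mm


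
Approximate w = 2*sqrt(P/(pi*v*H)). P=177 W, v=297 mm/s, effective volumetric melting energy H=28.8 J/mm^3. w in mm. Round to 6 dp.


w = 2*sqrt(177/(pi*297*28.8)) = 0.162318 mm


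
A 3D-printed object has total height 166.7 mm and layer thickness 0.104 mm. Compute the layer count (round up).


Layers = ceil(166.7/0.104) = 1603


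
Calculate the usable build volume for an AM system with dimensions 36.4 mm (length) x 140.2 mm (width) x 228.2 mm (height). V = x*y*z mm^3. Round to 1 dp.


V = 36.4 * 140.2 * 228.2 = 1164568.5 mm^3


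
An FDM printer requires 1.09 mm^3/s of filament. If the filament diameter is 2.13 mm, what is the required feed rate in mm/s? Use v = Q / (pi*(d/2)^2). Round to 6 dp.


A = pi*(2.13/2)^2 = 3.563273
v = 1.09 / 3.563273 = 0.305899 mm/s


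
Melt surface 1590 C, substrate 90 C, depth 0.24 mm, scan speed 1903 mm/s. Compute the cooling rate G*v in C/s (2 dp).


G = (1590-90)/0.24 = 6250.0 C/mm
CR = 6250.0 * 1903 = 11893750.0 C/s


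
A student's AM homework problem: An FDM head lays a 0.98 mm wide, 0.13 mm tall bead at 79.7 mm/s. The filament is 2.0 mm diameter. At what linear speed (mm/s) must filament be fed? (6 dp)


Q = 0.98 * 0.13 * 79.7 = 10.15378 mm^3/s
A_fil = pi*(2.0/2)^2 = 3.14159265 mm^2
v_feed = 10.15378 / 3.14159265 = 3.232049 mm/s


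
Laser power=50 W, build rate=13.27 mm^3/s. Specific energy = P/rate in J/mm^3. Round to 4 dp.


SE = 50 / 13.27 = 3.7679 J/mm^3


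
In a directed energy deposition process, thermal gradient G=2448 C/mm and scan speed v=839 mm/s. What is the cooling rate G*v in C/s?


CR = 2448 * 839 = 2053872 C/s


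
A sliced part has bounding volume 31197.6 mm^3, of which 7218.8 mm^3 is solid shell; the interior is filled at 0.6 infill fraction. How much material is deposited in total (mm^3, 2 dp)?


V_infill = (31197.6 - 7218.8) * 0.6 = 14387.28
V_total = 7218.8 + 14387.28 = 21606.08 mm^3


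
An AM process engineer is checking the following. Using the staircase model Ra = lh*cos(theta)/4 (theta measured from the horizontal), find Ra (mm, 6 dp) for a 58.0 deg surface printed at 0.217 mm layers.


Ra = 0.217 * cos(58.0) / 4 = 0.028748 mm


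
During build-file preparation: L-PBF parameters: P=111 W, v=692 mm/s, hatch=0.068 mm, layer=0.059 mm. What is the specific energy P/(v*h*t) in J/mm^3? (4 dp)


Build rate = 692 * 0.068 * 0.059 = 2.776304 mm^3/s
SE = 111 / 2.776304 = 39.9812 J/mm^3


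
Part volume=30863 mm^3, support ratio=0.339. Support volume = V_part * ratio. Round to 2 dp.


V_support = 30863 * 0.339 = 10462.56 mm^3


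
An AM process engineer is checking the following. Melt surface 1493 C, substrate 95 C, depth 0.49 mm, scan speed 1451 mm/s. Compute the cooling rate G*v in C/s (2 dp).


G = (1493-95)/0.49 = 2853.06122449 C/mm
CR = 2853.06122449 * 1451 = 4139791.84 C/s


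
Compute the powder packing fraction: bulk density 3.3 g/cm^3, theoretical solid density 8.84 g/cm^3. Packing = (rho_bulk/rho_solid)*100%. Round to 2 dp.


Packing = (3.3/8.84)*100 = 37.33 %


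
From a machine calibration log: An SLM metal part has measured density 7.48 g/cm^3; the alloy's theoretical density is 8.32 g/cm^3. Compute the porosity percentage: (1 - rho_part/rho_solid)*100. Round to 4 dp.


Porosity = (1-7.48/8.32)*100 = 10.0962 %


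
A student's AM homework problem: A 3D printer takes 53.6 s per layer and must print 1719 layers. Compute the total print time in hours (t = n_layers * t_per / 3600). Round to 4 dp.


t = 1719 * 53.6 / 3600 = 25.594 hrs


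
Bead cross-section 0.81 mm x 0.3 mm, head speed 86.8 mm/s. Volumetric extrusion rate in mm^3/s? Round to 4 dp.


Rate = 0.81 * 0.3 * 86.8 = 21.0924 mm^3/s


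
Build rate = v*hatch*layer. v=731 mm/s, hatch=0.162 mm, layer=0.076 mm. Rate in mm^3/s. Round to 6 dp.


Rate = 731 * 0.162 * 0.076 = 9.000072 mm^3/s


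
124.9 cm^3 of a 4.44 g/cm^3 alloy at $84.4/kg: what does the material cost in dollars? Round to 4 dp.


Mass = 124.9*4.44/1000 = 0.554556 kg
Cost = 0.554556 * 84.4 = 46.8045 $


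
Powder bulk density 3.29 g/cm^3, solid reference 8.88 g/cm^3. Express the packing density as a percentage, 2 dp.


Packing = (3.29/8.88)*100 = 37.05 %


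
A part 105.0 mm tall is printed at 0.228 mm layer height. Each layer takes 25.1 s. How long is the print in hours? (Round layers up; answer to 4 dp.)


Layers = ceil(105.0/0.228) = 461
t = 461 * 25.1 / 3600 = 3.2142 hrs


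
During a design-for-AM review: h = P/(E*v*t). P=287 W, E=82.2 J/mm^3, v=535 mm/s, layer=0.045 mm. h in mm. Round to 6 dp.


h = 287 / (82.2*535*0.045) = 0.145025 mm


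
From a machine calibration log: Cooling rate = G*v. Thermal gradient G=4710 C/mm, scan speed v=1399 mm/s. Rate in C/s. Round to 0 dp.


CR = 4710 * 1399 = 6589290 C/s


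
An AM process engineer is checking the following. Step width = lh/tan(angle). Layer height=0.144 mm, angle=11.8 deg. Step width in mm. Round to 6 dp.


step = 0.144 / tan(11.8) = 0.689289 mm


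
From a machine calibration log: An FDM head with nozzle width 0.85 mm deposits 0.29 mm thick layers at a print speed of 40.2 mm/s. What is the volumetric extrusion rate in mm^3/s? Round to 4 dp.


Rate = 0.85 * 0.29 * 40.2 = 9.9093 mm^3/s


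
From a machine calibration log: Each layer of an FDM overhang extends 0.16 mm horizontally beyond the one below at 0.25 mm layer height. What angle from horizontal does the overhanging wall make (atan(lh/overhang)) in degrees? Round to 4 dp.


angle = atan(0.25/0.16) = 57.3808 degrees


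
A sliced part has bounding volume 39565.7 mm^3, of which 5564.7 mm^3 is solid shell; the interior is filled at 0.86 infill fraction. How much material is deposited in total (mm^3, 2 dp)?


V_infill = (39565.7 - 5564.7) * 0.86 = 29240.86
V_total = 5564.7 + 29240.86 = 34805.56 mm^3


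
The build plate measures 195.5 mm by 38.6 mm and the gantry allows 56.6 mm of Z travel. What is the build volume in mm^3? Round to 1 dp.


V = 195.5 * 38.6 * 56.6 = 427120.6 mm^3


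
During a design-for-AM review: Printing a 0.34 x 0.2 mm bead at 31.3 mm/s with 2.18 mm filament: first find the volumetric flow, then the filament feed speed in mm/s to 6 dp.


Q = 0.34 * 0.2 * 31.3 = 2.1284 mm^3/s
A_fil = pi*(2.18/2)^2 = 3.73252623 mm^2
v_feed = 2.1284 / 3.73252623 = 0.57023 mm/s


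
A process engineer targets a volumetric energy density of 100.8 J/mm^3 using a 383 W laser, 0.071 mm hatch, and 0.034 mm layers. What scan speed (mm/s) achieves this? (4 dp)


v = 383 / (100.8*0.071*0.034) = 1573.9864 mm/s


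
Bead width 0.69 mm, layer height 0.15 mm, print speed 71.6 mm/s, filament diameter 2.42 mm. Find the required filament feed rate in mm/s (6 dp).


Q = 0.69 * 0.15 * 71.6 = 7.4106 mm^3/s
A_fil = pi*(2.42/2)^2 = 4.5996058 mm^2
v_feed = 7.4106 / 4.5996058 = 1.611138 mm/s


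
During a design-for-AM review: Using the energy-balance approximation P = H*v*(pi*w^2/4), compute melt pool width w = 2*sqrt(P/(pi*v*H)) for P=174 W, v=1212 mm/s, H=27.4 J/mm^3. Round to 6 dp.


w = 2*sqrt(174/(pi*1212*27.4)) = 0.081678 mm


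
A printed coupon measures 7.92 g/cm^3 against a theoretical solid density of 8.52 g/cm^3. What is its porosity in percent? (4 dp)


Porosity = (1-7.92/8.52)*100 = 7.0423 %


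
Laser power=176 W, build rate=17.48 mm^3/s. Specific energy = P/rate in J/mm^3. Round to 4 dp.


SE = 176 / 17.48 = 10.0686 J/mm^3


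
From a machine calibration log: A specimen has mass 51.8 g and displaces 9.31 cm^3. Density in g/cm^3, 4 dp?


rho = 51.8 / 9.31 = 5.5639 g/cm^3


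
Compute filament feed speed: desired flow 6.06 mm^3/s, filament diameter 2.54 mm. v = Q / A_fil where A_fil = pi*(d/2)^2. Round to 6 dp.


A = pi*(2.54/2)^2 = 5.067075
v = 6.06 / 5.067075 = 1.195956 mm/s


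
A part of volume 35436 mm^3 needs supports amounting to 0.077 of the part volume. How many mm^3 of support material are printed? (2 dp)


V_support = 35436 * 0.077 = 2728.57 mm^3


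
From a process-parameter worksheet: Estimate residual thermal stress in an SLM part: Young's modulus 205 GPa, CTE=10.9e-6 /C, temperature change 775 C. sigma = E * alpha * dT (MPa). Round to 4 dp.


sigma = 205*1000 * 10.9e-6 * 775 = 1731.7375 MPa


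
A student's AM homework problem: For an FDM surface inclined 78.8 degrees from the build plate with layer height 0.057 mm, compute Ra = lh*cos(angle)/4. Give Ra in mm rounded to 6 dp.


Ra = 0.057 * cos(78.8) / 4 = 0.002768 mm


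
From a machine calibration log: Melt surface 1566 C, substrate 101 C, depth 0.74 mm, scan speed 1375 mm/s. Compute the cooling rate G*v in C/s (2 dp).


G = (1566-101)/0.74 = 1979.72972973 C/mm
CR = 1979.72972973 * 1375 = 2722128.38 C/s


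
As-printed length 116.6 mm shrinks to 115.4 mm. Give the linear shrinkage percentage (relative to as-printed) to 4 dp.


Shrinkage = ((116.6-115.4)/116.6)*100 = 1.0292 %


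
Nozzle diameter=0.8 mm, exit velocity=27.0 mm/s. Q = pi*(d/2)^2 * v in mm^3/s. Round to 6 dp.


A = pi*(0.8/2)^2 = 0.50265482 mm^2
Q = 0.50265482 * 27.0 = 13.57168 mm^3/s


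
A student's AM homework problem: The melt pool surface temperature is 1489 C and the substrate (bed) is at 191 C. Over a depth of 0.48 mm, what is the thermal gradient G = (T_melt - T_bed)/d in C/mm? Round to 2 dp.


G = (1489-191)/0.48 = 2704.17 C/mm


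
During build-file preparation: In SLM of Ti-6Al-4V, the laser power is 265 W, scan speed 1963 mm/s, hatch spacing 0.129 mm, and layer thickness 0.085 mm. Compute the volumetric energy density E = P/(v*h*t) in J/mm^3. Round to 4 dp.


E = 265 / (1963*0.129*0.085) = 12.3117 J/mm^3


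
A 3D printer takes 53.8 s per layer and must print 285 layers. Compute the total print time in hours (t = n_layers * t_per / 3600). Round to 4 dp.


t = 285 * 53.8 / 3600 = 4.2592 hrs


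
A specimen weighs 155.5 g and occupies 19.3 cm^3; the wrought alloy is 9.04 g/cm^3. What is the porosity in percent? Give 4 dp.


rho_part = 155.5 / 19.3 = 8.05699482 g/cm^3
Porosity = (1 - 8.05699482/9.04)*100 = 10.874 %


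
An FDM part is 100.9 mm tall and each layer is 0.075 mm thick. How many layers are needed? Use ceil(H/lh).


Layers = ceil(100.9/0.075) = 1346


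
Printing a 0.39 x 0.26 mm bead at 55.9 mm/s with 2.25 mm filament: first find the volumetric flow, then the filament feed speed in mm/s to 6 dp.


Q = 0.39 * 0.26 * 55.9 = 5.66826 mm^3/s
A_fil = pi*(2.25/2)^2 = 3.9760782 mm^2
v_feed = 5.66826 / 3.9760782 = 1.425591 mm/s


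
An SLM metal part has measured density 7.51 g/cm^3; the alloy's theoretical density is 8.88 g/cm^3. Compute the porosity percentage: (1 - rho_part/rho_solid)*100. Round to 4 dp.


Porosity = (1-7.51/8.88)*100 = 15.4279 %


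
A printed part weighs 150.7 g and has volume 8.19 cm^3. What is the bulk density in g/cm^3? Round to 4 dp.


rho = 150.7 / 8.19 = 18.4005 g/cm^3


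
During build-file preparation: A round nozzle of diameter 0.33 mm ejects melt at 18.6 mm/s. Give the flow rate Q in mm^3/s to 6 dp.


A = pi*(0.33/2)^2 = 0.08552986 mm^2
Q = 0.08552986 * 18.6 = 1.590855 mm^3/s


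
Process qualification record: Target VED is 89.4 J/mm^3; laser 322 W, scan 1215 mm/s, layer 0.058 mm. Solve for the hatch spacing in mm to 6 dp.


h = 322 / (89.4*1215*0.058) = 0.051111 mm


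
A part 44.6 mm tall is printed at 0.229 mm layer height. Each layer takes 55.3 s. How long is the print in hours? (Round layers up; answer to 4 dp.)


Layers = ceil(44.6/0.229) = 195
t = 195 * 55.3 / 3600 = 2.9954 hrs


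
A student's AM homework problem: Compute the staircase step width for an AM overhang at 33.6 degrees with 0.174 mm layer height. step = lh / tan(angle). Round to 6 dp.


step = 0.174 / tan(33.6) = 0.261891 mm


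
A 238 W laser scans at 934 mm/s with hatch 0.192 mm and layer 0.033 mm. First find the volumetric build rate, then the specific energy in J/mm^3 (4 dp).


Build rate = 934 * 0.192 * 0.033 = 5.917824 mm^3/s
SE = 238 / 5.917824 = 40.2175 J/mm^3


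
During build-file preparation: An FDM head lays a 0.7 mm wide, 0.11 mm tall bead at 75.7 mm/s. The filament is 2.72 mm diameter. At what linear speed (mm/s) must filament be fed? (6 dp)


Q = 0.7 * 0.11 * 75.7 = 5.8289 mm^3/s
A_fil = pi*(2.72/2)^2 = 5.81068977 mm^2
v_feed = 5.8289 / 5.81068977 = 1.003134 mm/s


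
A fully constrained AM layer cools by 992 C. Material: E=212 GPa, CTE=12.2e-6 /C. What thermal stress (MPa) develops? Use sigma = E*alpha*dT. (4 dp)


sigma = 212*1000 * 12.2e-6 * 992 = 2565.7088 MPa


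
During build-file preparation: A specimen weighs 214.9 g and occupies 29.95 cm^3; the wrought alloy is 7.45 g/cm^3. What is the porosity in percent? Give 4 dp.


rho_part = 214.9 / 29.95 = 7.17529215 g/cm^3
Porosity = (1 - 7.17529215/7.45)*100 = 3.6874 %


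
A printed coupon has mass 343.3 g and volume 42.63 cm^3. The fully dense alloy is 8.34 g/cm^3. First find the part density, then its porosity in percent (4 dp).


rho_part = 343.3 / 42.63 = 8.05301431 g/cm^3
Porosity = (1 - 8.05301431/8.34)*100 = 3.4411 %


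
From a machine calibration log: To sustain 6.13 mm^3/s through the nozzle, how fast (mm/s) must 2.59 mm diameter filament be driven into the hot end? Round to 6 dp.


A = pi*(2.59/2)^2 = 5.268529
v = 6.13 / 5.268529 = 1.163513 mm/s


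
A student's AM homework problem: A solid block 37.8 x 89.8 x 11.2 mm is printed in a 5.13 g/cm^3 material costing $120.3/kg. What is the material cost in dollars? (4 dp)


V = 37.8 * 89.8 * 11.2 = 38017.728 mm^3 = 38.017728 cm^3
Mass = 38.017728 * 5.13 / 1000 = 0.19503094 kg
Cost = 0.19503094 * 120.3 = 23.4622 $


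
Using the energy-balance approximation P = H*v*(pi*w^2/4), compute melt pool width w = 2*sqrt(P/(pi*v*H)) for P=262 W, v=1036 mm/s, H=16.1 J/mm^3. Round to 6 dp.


w = 2*sqrt(262/(pi*1036*16.1)) = 0.141421 mm


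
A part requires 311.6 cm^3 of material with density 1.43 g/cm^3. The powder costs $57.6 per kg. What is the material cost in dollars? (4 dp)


Mass = 311.6*1.43/1000 = 0.445588 kg
Cost = 0.445588 * 57.6 = 25.6659 $


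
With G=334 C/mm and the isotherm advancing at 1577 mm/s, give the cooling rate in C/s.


CR = 334 * 1577 = 526718 C/s


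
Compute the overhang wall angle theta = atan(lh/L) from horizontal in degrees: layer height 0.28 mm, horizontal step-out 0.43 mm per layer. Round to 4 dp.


angle = atan(0.28/0.43) = 33.0707 degrees


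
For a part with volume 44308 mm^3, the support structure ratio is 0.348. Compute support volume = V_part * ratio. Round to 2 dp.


V_support = 44308 * 0.348 = 15419.18 mm^3


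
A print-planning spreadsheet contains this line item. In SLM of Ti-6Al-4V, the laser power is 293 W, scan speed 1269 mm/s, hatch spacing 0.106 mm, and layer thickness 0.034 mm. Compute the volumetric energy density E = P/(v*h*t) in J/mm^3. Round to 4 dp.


E = 293 / (1269*0.106*0.034) = 64.0651 J/mm^3


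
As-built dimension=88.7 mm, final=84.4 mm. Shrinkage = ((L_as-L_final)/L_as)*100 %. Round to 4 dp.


Shrinkage = ((88.7-84.4)/88.7)*100 = 4.8478 %


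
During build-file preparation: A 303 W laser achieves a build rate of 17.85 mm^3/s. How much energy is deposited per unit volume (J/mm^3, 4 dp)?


SE = 303 / 17.85 = 16.9748 J/mm^3


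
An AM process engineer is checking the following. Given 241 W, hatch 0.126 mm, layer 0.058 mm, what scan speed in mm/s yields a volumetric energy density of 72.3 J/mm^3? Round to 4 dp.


v = 241 / (72.3*0.126*0.058) = 456.1211 mm/s


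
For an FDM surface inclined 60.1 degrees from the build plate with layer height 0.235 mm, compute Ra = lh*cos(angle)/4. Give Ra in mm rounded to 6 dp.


Ra = 0.235 * cos(60.1) / 4 = 0.029286 mm


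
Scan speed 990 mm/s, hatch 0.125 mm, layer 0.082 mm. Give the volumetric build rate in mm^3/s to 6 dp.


Rate = 990 * 0.125 * 0.082 = 10.1475 mm^3/s


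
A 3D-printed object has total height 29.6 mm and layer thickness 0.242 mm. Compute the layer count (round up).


Layers = ceil(29.6/0.242) = 123


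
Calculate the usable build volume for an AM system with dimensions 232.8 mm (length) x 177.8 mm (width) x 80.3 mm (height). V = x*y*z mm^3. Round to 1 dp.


V = 232.8 * 177.8 * 80.3 = 3323764.8 mm^3


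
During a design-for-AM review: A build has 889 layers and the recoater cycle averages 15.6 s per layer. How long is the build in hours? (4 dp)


t = 889 * 15.6 / 3600 = 3.8523 hrs


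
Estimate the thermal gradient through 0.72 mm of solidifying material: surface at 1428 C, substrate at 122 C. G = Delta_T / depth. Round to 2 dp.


G = (1428-122)/0.72 = 1813.89 C/mm


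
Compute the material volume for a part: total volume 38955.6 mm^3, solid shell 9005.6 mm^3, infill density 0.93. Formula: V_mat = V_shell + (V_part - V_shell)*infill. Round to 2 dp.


V_infill = (38955.6 - 9005.6) * 0.93 = 27853.5
V_total = 9005.6 + 27853.5 = 36859.1 mm^3


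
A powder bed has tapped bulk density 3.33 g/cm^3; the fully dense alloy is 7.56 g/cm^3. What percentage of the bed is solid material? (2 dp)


Packing = (3.33/7.56)*100 = 44.05 %


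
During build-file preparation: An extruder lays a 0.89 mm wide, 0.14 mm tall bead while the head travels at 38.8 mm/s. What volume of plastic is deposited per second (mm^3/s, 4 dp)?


Rate = 0.89 * 0.14 * 38.8 = 4.8345 mm^3/s


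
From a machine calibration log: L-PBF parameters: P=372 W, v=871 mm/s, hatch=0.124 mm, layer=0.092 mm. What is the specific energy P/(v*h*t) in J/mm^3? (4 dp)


Build rate = 871 * 0.124 * 0.092 = 9.936368 mm^3/s
SE = 372 / 9.936368 = 37.4382 J/mm^3


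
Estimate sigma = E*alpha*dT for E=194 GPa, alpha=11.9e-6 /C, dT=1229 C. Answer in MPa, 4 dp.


sigma = 194*1000 * 11.9e-6 * 1229 = 2837.2694 MPa


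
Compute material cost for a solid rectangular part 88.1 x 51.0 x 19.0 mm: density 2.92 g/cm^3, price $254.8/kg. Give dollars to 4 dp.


V = 88.1 * 51.0 * 19.0 = 85368.9 mm^3 = 85.3689 cm^3
Mass = 85.3689 * 2.92 / 1000 = 0.24927719 kg
Cost = 0.24927719 * 254.8 = 63.5158 $


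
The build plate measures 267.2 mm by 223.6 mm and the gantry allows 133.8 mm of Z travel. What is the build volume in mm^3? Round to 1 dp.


V = 267.2 * 223.6 * 133.8 = 7994004.1 mm^3


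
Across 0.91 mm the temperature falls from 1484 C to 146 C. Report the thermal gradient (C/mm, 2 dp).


G = (1484-146)/0.91 = 1470.33 C/mm


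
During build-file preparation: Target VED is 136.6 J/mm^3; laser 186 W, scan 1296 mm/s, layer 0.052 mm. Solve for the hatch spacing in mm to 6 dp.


h = 186 / (136.6*1296*0.052) = 0.020205 mm


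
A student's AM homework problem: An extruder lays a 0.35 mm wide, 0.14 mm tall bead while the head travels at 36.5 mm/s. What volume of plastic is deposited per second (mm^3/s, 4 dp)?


Rate = 0.35 * 0.14 * 36.5 = 1.7885 mm^3/s


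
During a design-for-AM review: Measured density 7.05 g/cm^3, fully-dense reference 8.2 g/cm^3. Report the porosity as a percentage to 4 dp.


Porosity = (1-7.05/8.2)*100 = 14.0244 %


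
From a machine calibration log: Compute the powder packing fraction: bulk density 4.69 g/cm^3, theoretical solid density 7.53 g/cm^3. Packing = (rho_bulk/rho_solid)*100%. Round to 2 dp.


Packing = (4.69/7.53)*100 = 62.28 %


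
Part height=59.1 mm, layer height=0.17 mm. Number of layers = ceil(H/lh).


Layers = ceil(59.1/0.17) = 348


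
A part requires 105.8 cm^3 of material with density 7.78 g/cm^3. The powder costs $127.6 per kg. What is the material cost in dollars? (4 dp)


Mass = 105.8*7.78/1000 = 0.823124 kg
Cost = 0.823124 * 127.6 = 105.0306 $


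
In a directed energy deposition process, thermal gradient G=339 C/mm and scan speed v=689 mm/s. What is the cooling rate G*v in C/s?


CR = 339 * 689 = 233571 C/s


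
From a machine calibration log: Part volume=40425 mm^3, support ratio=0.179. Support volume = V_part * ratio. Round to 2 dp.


V_support = 40425 * 0.179 = 7236.08 mm^3


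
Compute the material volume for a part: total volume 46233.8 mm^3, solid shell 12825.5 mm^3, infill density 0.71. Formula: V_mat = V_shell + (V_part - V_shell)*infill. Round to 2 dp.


V_infill = (46233.8 - 12825.5) * 0.71 = 23719.89
V_total = 12825.5 + 23719.89 = 36545.39 mm^3


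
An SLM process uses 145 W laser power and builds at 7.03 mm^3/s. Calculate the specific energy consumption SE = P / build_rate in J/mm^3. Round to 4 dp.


SE = 145 / 7.03 = 20.6259 J/mm^3


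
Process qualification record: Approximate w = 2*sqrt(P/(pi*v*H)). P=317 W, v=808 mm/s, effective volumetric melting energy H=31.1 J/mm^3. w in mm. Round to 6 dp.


w = 2*sqrt(317/(pi*808*31.1)) = 0.126736 mm


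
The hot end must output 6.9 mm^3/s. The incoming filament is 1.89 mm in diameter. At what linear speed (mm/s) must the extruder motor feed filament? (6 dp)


A = pi*(1.89/2)^2 = 2.805521
v = 6.9 / 2.805521 = 2.459436 mm/s


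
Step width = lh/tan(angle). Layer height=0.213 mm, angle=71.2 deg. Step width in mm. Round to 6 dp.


step = 0.213 / tan(71.2) = 0.072511 mm


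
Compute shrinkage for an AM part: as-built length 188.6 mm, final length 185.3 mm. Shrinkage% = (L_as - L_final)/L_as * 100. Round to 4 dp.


Shrinkage = ((188.6-185.3)/188.6)*100 = 1.7497 %


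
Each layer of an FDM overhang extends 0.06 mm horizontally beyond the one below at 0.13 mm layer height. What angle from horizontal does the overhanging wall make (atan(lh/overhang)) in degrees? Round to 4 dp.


angle = atan(0.13/0.06) = 65.2249 degrees


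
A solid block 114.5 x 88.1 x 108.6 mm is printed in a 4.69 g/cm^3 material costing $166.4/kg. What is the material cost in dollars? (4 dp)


V = 114.5 * 88.1 * 108.6 = 1095497.07 mm^3 = 1095.49707 cm^3
Mass = 1095.49707 * 4.69 / 1000 = 5.13788126 kg
Cost = 5.13788126 * 166.4 = 854.9434 $


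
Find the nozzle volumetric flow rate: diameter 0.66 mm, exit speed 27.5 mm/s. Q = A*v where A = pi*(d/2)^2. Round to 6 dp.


A = pi*(0.66/2)^2 = 0.34211944 mm^2
Q = 0.34211944 * 27.5 = 9.408285 mm^3/s


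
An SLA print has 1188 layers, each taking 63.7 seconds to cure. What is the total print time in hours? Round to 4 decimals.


t = 1188 * 63.7 / 3600 = 21.021 hrs


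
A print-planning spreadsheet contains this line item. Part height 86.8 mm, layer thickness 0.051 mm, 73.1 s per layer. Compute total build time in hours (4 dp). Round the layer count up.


Layers = ceil(86.8/0.051) = 1702
t = 1702 * 73.1 / 3600 = 34.5601 hrs


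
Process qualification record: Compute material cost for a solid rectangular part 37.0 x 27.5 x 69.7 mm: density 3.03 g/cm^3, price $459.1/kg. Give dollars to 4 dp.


V = 37.0 * 27.5 * 69.7 = 70919.75 mm^3 = 70.91975 cm^3
Mass = 70.91975 * 3.03 / 1000 = 0.21488684 kg
Cost = 0.21488684 * 459.1 = 98.6545 $


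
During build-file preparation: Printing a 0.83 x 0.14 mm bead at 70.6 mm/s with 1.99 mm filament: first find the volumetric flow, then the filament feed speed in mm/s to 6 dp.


Q = 0.83 * 0.14 * 70.6 = 8.20372 mm^3/s
A_fil = pi*(1.99/2)^2 = 3.11025527 mm^2
v_feed = 8.20372 / 3.11025527 = 2.637636 mm/s


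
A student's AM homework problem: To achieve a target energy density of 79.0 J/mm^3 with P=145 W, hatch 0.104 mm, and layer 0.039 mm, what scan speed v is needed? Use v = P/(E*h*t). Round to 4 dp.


v = 145 / (79.0*0.104*0.039) = 452.5254 mm/s


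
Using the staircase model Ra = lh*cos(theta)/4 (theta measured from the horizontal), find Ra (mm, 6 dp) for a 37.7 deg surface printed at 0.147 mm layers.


Ra = 0.147 * cos(37.7) / 4 = 0.029077 mm


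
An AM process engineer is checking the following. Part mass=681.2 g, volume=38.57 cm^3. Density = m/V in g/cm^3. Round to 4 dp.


rho = 681.2 / 38.57 = 17.6614 g/cm^3


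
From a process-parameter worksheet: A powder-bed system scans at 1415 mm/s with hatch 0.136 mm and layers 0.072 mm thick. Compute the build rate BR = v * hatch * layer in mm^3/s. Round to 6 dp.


Rate = 1415 * 0.136 * 0.072 = 13.85568 mm^3/s


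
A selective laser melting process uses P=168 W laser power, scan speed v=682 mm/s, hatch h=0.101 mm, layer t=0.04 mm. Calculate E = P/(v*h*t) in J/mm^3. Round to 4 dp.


E = 168 / (682*0.101*0.04) = 60.9738 J/mm^3


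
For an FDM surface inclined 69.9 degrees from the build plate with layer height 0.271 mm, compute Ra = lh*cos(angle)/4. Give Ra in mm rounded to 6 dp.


Ra = 0.271 * cos(69.9) / 4 = 0.023283 mm


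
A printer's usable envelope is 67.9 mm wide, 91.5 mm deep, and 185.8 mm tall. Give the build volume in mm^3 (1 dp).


V = 67.9 * 91.5 * 185.8 = 1154347.5 mm^3


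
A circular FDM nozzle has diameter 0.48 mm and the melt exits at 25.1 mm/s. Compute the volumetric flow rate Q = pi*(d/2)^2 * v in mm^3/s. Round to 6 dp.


A = pi*(0.48/2)^2 = 0.18095574 mm^2
Q = 0.18095574 * 25.1 = 4.541989 mm^3/s


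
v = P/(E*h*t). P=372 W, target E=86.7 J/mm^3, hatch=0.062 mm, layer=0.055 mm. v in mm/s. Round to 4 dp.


v = 372 / (86.7*0.062*0.055) = 1258.2573 mm/s


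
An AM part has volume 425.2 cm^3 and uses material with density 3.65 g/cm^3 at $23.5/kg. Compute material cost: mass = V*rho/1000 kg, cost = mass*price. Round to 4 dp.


Mass = 425.2*3.65/1000 = 1.55198 kg
Cost = 1.55198 * 23.5 = 36.4715 $


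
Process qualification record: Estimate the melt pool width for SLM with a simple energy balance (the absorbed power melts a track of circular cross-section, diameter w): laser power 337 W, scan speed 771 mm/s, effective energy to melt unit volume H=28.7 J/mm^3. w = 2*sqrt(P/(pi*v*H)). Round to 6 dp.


w = 2*sqrt(337/(pi*771*28.7)) = 0.139252 mm


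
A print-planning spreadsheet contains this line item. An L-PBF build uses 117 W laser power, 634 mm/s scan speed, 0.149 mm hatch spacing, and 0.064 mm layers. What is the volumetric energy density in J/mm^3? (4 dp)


E = 117 / (634*0.149*0.064) = 19.3522 J/mm^3


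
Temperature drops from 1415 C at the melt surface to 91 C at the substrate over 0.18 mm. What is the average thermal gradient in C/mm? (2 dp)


G = (1415-91)/0.18 = 7355.56 C/mm


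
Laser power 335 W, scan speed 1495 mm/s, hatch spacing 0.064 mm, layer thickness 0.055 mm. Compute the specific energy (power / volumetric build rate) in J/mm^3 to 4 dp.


Build rate = 1495 * 0.064 * 0.055 = 5.2624 mm^3/s
SE = 335 / 5.2624 = 63.6592 J/mm^3


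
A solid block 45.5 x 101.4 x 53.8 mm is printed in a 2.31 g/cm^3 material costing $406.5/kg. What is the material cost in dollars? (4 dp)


V = 45.5 * 101.4 * 53.8 = 248217.06 mm^3 = 248.21706 cm^3
Mass = 248.21706 * 2.31 / 1000 = 0.57338141 kg
Cost = 0.57338141 * 406.5 = 233.0795 $


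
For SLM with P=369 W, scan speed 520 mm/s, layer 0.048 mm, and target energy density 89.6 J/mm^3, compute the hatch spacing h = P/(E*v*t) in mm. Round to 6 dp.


h = 369 / (89.6*520*0.048) = 0.164996 mm


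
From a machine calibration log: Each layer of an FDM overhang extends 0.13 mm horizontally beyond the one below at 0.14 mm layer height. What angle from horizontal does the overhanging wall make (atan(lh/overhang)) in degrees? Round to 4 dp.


angle = atan(0.14/0.13) = 47.1211 degrees


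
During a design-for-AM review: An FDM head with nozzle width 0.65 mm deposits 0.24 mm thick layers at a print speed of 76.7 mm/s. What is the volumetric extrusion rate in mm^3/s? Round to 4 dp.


Rate = 0.65 * 0.24 * 76.7 = 11.9652 mm^3/s


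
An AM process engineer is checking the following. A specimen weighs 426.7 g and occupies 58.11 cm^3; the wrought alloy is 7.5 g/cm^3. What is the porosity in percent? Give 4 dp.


rho_part = 426.7 / 58.11 = 7.34297023 g/cm^3
Porosity = (1 - 7.34297023/7.5)*100 = 2.0937 %


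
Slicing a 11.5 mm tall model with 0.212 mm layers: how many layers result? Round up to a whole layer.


Layers = ceil(11.5/0.212) = 55


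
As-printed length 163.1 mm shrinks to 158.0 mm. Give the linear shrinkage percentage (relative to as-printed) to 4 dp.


Shrinkage = ((163.1-158.0)/163.1)*100 = 3.1269 %


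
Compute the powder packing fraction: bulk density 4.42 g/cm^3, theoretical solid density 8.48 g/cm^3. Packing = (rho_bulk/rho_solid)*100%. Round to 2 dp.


Packing = (4.42/8.48)*100 = 52.12 %


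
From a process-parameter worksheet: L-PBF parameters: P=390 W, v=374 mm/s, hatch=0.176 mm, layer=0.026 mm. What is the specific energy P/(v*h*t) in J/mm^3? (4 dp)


Build rate = 374 * 0.176 * 0.026 = 1.711424 mm^3/s
SE = 390 / 1.711424 = 227.8804 J/mm^3
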